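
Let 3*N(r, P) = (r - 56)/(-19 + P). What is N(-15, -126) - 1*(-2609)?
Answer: 1134986/435 ≈ 2609.2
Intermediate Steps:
N(r, P) = (-56 + r)/(3*(-19 + P)) (N(r, P) = ((r - 56)/(-19 + P))/3 = ((-56 + r)/(-19 + P))/3 = (-56 + r)/(3*(-19 + P)))
N(-15, -126) - 1*(-2609) = (-56 - 15)/(3*(-19 - 126)) - 1*(-2609) = (⅓)*(-71)/(-145) + 2609 = (⅓)*(-1/145)*(-71) + 2609 = 71/435 + 2609 = 1134986/435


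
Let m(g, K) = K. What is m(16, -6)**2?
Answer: 36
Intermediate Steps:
m(16, -6)**2 = (-6)**2 = 36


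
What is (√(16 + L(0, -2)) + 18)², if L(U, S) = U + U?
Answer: 484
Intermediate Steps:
L(U, S) = 2*U
(√(16 + L(0, -2)) + 18)² = (√(16 + 2*0) + 18)² = (√(16 + 0) + 18)² = (√16 + 18)² = (4 + 18)² = 22² = 484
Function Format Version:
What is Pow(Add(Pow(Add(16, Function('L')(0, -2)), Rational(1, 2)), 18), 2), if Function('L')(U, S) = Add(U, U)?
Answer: 484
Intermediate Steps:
Function('L')(U, S) = Mul(2, U)
Pow(Add(Pow(Add(16, Function('L')(0, -2)), Rational(1, 2)), 18), 2) = Pow(Add(Pow(Add(16, Mul(2, 0)), Rational(1, 2)), 18), 2) = Pow(Add(Pow(Add(16, 0), Rational(1, 2)), 18), 2) = Pow(Add(Pow(16, Rational(1, 2)), 18), 2) = Pow(Add(4, 18), 2) = Pow(22, 2) = 484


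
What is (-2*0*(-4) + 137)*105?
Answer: 14385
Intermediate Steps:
(-2*0*(-4) + 137)*105 = (0*(-4) + 137)*105 = (0 + 137)*105 = 137*105 = 14385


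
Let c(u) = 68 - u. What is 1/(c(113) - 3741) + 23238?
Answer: 87979067/3786 ≈ 23238.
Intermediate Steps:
1/(c(113) - 3741) + 23238 = 1/((68 - 1*113) - 3741) + 23238 = 1/((68 - 113) - 3741) + 23238 = 1/(-45 - 3741) + 23238 = 1/(-3786) + 23238 = -1/3786 + 23238 = 87979067/3786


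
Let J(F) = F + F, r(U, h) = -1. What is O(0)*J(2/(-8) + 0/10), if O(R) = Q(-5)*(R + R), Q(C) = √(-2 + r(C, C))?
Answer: 0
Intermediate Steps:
J(F) = 2*F
Q(C) = I*√3 (Q(C) = √(-2 - 1) = √(-3) = I*√3)
O(R) = 2*I*R*√3 (O(R) = (I*√3)*(R + R) = (I*√3)*(2*R) = 2*I*R*√3)
O(0)*J(2/(-8) + 0/10) = (2*I*0*√3)*(2*(2/(-8) + 0/10)) = 0*(2*(2*(-⅛) + 0*(⅒))) = 0*(2*(-¼ + 0)) = 0*(2*(-¼)) = 0*(-½) = 0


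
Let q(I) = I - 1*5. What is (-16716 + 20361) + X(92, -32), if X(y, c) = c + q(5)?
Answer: 3613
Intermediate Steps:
q(I) = -5 + I (q(I) = I - 5 = -5 + I)
X(y, c) = c (X(y, c) = c + (-5 + 5) = c + 0 = c)
(-16716 + 20361) + X(92, -32) = (-16716 + 20361) - 32 = 3645 - 32 = 3613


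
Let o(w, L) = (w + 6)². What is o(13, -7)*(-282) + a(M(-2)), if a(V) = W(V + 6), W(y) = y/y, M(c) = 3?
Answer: -101801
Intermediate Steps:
o(w, L) = (6 + w)²
W(y) = 1
a(V) = 1
o(13, -7)*(-282) + a(M(-2)) = (6 + 13)²*(-282) + 1 = 19²*(-282) + 1 = 361*(-282) + 1 = -101802 + 1 = -101801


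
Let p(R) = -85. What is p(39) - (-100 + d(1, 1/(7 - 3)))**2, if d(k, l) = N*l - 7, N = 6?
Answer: -44861/4 ≈ -11215.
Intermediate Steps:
d(k, l) = -7 + 6*l (d(k, l) = 6*l - 7 = -7 + 6*l)
p(39) - (-100 + d(1, 1/(7 - 3)))**2 = -85 - (-100 + (-7 + 6/(7 - 3)))**2 = -85 - (-100 + (-7 + 6/4))**2 = -85 - (-100 + (-7 + 6*(1/4)))**2 = -85 - (-100 + (-7 + 3/2))**2 = -85 - (-100 - 11/2)**2 = -85 - (-211/2)**2 = -85 - 1*44521/4 = -85 - 44521/4 = -44861/4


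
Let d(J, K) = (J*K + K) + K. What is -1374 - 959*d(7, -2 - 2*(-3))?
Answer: -35898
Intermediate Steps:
d(J, K) = 2*K + J*K (d(J, K) = (K + J*K) + K = 2*K + J*K)
-1374 - 959*d(7, -2 - 2*(-3)) = -1374 - 959*(-2 - 2*(-3))*(2 + 7) = -1374 - 959*(-2 + 6)*9 = -1374 - 3836*9 = -1374 - 959*36 = -1374 - 34524 = -35898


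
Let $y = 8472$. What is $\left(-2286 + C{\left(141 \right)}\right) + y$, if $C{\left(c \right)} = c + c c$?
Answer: $26208$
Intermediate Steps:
$C{\left(c \right)} = c + c^{2}$
$\left(-2286 + C{\left(141 \right)}\right) + y = \left(-2286 + 141 \left(1 + 141\right)\right) + 8472 = \left(-2286 + 141 \cdot 142\right) + 8472 = \left(-2286 + 20022\right) + 8472 = 17736 + 8472 = 26208$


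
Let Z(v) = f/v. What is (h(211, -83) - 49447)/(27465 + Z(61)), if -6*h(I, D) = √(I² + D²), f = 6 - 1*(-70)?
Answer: -3016267/1675441 - 61*√51410/10052646 ≈ -1.8017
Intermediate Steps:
f = 76 (f = 6 + 70 = 76)
h(I, D) = -√(D² + I²)/6 (h(I, D) = -√(I² + D²)/6 = -√(D² + I²)/6)
Z(v) = 76/v
(h(211, -83) - 49447)/(27465 + Z(61)) = (-√((-83)² + 211²)/6 - 49447)/(27465 + 76/61) = (-√(6889 + 44521)/6 - 49447)/(27465 + 76*(1/61)) = (-√51410/6 - 49447)/(27465 + 76/61) = (-49447 - √51410/6)/(1675441/61) = (-49447 - √51410/6)*(61/1675441) = -3016267/1675441 - 61*√51410/10052646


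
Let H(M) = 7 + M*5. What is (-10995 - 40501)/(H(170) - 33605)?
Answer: 12874/8187 ≈ 1.5725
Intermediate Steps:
H(M) = 7 + 5*M
(-10995 - 40501)/(H(170) - 33605) = (-10995 - 40501)/((7 + 5*170) - 33605) = -51496/((7 + 850) - 33605) = -51496/(857 - 33605) = -51496/(-32748) = -51496*(-1/32748) = 12874/8187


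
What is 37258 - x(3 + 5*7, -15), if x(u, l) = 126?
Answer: 37132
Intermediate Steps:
37258 - x(3 + 5*7, -15) = 37258 - 1*126 = 37258 - 126 = 37132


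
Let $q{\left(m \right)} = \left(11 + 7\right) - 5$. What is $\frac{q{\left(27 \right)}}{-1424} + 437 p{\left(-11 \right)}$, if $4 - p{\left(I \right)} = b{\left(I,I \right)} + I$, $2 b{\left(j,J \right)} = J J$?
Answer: $- \frac{28314117}{1424} \approx -19884.0$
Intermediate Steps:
$b{\left(j,J \right)} = \frac{J^{2}}{2}$ ($b{\left(j,J \right)} = \frac{J J}{2} = \frac{J^{2}}{2}$)
$q{\left(m \right)} = 13$ ($q{\left(m \right)} = 18 - 5 = 13$)
$p{\left(I \right)} = 4 - I - \frac{I^{2}}{2}$ ($p{\left(I \right)} = 4 - \left(\frac{I^{2}}{2} + I\right) = 4 - \left(I + \frac{I^{2}}{2}\right) = 4 - I - \frac{I^{2}}{2}$)
$\frac{q{\left(27 \right)}}{-1424} + 437 p{\left(-11 \right)} = \frac{13}{-1424} + 437 \left(4 - -11 - \frac{\left(-11\right)^{2}}{2}\right) = 13 \left(- \frac{1}{1424}\right) + 437 \left(4 + 11 - \frac{121}{2}\right) = - \frac{13}{1424} + 437 \left(4 + 11 - \frac{121}{2}\right) = - \frac{13}{1424} + 437 \left(- \frac{91}{2}\right) = - \frac{13}{1424} - \frac{39767}{2} = - \frac{28314117}{1424}$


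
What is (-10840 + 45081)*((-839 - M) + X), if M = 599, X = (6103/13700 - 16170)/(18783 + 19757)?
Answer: -26005445312400177/527998000 ≈ -4.9253e+7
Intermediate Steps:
X = -221522897/527998000 (X = (6103*(1/13700) - 16170)/38540 = (6103/13700 - 16170)*(1/38540) = -221522897/13700*1/38540 = -221522897/527998000 ≈ -0.41955)
(-10840 + 45081)*((-839 - M) + X) = (-10840 + 45081)*((-839 - 1*599) - 221522897/527998000) = 34241*((-839 - 599) - 221522897/527998000) = 34241*(-1438 - 221522897/527998000) = 34241*(-759482646897/527998000) = -26005445312400177/527998000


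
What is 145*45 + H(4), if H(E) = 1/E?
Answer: 26101/4 ≈ 6525.3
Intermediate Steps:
145*45 + H(4) = 145*45 + 1/4 = 6525 + ¼ = 26101/4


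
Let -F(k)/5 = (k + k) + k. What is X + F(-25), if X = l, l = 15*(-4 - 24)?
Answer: -45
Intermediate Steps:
F(k) = -15*k (F(k) = -5*((k + k) + k) = -5*(2*k + k) = -15*k)
l = -420 (l = 15*(-28) = -420)
X = -420
X + F(-25) = -420 - 15*(-25) = -420 + 375 = -45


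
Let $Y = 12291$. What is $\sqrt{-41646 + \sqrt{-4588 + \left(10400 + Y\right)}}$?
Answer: $\sqrt{-41646 + \sqrt{18103}} \approx 203.74 i$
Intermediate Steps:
$\sqrt{-41646 + \sqrt{-4588 + \left(10400 + Y\right)}} = \sqrt{-41646 + \sqrt{-4588 + \left(10400 + 12291\right)}} = \sqrt{-41646 + \sqrt{-4588 + 22691}} = \sqrt{-41646 + \sqrt{18103}}$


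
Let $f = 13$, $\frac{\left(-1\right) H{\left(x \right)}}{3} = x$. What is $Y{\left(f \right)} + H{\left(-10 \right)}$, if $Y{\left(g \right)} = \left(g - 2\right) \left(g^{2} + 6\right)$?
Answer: $1955$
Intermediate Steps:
$H{\left(x \right)} = - 3 x$
$Y{\left(g \right)} = \left(-2 + g\right) \left(6 + g^{2}\right)$ ($Y{\left(g \right)} = \left(g - 2\right) \left(6 + g^{2}\right) = \left(-2 + g\right) \left(6 + g^{2}\right)$)
$Y{\left(f \right)} + H{\left(-10 \right)} = \left(-12 + 13^{3} - 2 \cdot 13^{2} + 6 \cdot 13\right) - -30 = \left(-12 + 2197 - 338 + 78\right) + 30 = 1925 + 30 = 1955$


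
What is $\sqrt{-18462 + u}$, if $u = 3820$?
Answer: $i \sqrt{14642} \approx 121.0 i$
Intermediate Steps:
$\sqrt{-18462 + u} = \sqrt{-18462 + 3820} = \sqrt{-14642} = i \sqrt{14642}$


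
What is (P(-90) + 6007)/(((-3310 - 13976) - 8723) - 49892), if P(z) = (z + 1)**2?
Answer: -13928/75901 ≈ -0.18350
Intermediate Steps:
P(z) = (1 + z)**2
(P(-90) + 6007)/(((-3310 - 13976) - 8723) - 49892) = ((1 - 90)**2 + 6007)/(((-3310 - 13976) - 8723) - 49892) = ((-89)**2 + 6007)/((-17286 - 8723) - 49892) = (7921 + 6007)/(-26009 - 49892) = 13928/(-75901) = 13928*(-1/75901) = -13928/75901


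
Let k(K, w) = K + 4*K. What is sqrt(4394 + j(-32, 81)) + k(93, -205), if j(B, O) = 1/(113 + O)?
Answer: 465 + sqrt(165372778)/194 ≈ 531.29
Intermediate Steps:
k(K, w) = 5*K
sqrt(4394 + j(-32, 81)) + k(93, -205) = sqrt(4394 + 1/(113 + 81)) + 5*93 = sqrt(4394 + 1/194) + 465 = sqrt(852437/194) + 465 = sqrt(165372778)/194 + 465 = 465 + sqrt(165372778)/194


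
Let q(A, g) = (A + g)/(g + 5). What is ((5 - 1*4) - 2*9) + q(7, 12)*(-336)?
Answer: -6673/17 ≈ -392.53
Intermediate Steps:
q(A, g) = (A + g)/(5 + g)
((5 - 1*4) - 2*9) + q(7, 12)*(-336) = ((5 - 1*4) - 2*9) + ((7 + 12)/(5 + 12))*(-336) = ((5 - 4) - 18) + (19/17)*(-336) = (1 - 18) + ((1/17)*19)*(-336) = -17 + (19/17)*(-336) = -17 - 6384/17 = -6673/17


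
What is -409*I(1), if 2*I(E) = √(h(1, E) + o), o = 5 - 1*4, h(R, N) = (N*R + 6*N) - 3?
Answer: -409*√5/2 ≈ -457.28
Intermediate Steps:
h(R, N) = -3 + 6*N + N*R (h(R, N) = (6*N + N*R) - 3 = -3 + 6*N + N*R)
o = 1 (o = 5 - 4 = 1)
I(E) = √(-2 + 7*E)/2 (I(E) = √((-3 + 6*E + E*1) + 1)/2 = √((-3 + 6*E + E) + 1)/2 = √((-3 + 7*E) + 1)/2 = √(-2 + 7*E)/2)
-409*I(1) = -409*√(-2 + 7*1)/2 = -409*√(-2 + 7)/2 = -409*√5/2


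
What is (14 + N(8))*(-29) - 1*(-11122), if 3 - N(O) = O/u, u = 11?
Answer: 117151/11 ≈ 10650.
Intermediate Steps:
N(O) = 3 - O/11
(14 + N(8))*(-29) - 1*(-11122) = (14 + (3 - 1/11*8))*(-29) - 1*(-11122) = (14 + (3 - 8/11))*(-29) + 11122 = (14 + 25/11)*(-29) + 11122 = (179/11)*(-29) + 11122 = -5191/11 + 11122 = 117151/11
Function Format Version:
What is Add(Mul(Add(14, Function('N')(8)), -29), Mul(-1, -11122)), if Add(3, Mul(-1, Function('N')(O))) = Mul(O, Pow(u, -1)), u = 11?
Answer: Rational(117151, 11) ≈ 10650.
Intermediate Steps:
Function('N')(O) = Add(3, Mul(Rational(-1, 11), O)) (Function('N')(O) = Add(3, Mul(-1, Mul(O, Pow(11, -1)))) = Add(3, Mul(-1, Mul(O, Rational(1, 11)))) = Add(3, Mul(-1, Mul(Rational(1, 11), O))) = Add(3, Mul(Rational(-1, 11), O)))
Add(Mul(Add(14, Function('N')(8)), -29), Mul(-1, -11122)) = Add(Mul(Add(14, Add(3, Mul(Rational(-1, 11), 8))), -29), Mul(-1, -11122)) = Add(Mul(Add(14, Add(3, Rational(-8, 11))), -29), 11122) = Add(Mul(Add(14, Rational(25, 11)), -29), 11122) = Add(Mul(Rational(179, 11), -29), 11122) = Add(Rational(-5191, 11), 11122) = Rational(117151, 11)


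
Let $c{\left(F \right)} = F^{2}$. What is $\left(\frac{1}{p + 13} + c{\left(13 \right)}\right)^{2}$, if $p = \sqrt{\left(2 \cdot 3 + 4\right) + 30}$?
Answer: $\frac{475850636}{16641} - \frac{87256 \sqrt{10}}{16641} \approx 28579.0$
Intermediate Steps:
$p = 2 \sqrt{10}$ ($p = \sqrt{\left(6 + 4\right) + 30} = \sqrt{10 + 30} = \sqrt{40} = 2 \sqrt{10} \approx 6.3246$)
$\left(\frac{1}{p + 13} + c{\left(13 \right)}\right)^{2} = \left(\frac{1}{2 \sqrt{10} + 13} + 13^{2}\right)^{2} = \left(\frac{1}{13 + 2 \sqrt{10}} + 169\right)^{2} = \left(169 + \frac{1}{13 + 2 \sqrt{10}}\right)^{2}$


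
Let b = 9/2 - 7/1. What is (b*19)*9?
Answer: -855/2 ≈ -427.50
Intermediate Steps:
b = -5/2 (b = 9*(½) - 7*1 = 9/2 - 7 = -5/2 ≈ -2.5000)
(b*19)*9 = -5/2*19*9 = -95/2*9 = -855/2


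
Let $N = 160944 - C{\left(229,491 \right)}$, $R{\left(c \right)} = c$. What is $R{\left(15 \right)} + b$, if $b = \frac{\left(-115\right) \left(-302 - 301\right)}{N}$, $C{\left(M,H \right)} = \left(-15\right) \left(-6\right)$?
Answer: $\frac{827385}{53618} \approx 15.431$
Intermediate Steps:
$C{\left(M,H \right)} = 90$
$N = 160854$ ($N = 160944 - 90 = 160854$)
$b = \frac{23115}{53618}$ ($b = \frac{\left(-115\right) \left(-302 - 301\right)}{160854} = \left(-115\right) \left(-603\right) \frac{1}{160854} = 69345 \cdot \frac{1}{160854} = \frac{23115}{53618} \approx 0.43111$)
$R{\left(15 \right)} + b = 15 + \frac{23115}{53618} = \frac{827385}{53618}$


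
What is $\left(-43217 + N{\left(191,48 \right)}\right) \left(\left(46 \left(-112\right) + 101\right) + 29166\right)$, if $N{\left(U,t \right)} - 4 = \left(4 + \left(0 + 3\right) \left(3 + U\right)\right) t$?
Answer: $-363774775$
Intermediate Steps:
$N{\left(U,t \right)} = 4 + t \left(13 + 3 U\right)$ ($N{\left(U,t \right)} = 4 + \left(4 + \left(0 + 3\right) \left(3 + U\right)\right) t = 4 + \left(4 + 3 \left(3 + U\right)\right) t = 4 + \left(4 + \left(9 + 3 U\right)\right) t = 4 + \left(13 + 3 U\right) t = 4 + t \left(13 + 3 U\right)$)
$\left(-43217 + N{\left(191,48 \right)}\right) \left(\left(46 \left(-112\right) + 101\right) + 29166\right) = \left(-43217 + \left(4 + 13 \cdot 48 + 3 \cdot 191 \cdot 48\right)\right) \left(\left(46 \left(-112\right) + 101\right) + 29166\right) = \left(-43217 + \left(4 + 624 + 27504\right)\right) \left(\left(-5152 + 101\right) + 29166\right) = \left(-43217 + 28132\right) \left(-5051 + 29166\right) = \left(-15085\right) 24115 = -363774775$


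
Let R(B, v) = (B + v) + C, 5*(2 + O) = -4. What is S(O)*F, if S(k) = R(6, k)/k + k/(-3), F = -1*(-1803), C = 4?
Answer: -103372/35 ≈ -2953.5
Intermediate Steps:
O = -14/5 (O = -2 + (⅕)*(-4) = -2 - ⅘ = -14/5 ≈ -2.8000)
R(B, v) = 4 + B + v (R(B, v) = (B + v) + 4 = 4 + B + v)
F = 1803
S(k) = -k/3 + (10 + k)/k (S(k) = (4 + 6 + k)/k + k/(-3) = (10 + k)/k + k*(-⅓) = (10 + k)/k - k/3 = -k/3 + (10 + k)/k)
S(O)*F = (1 + 10/(-14/5) - ⅓*(-14/5))*1803 = (1 + 10*(-5/14) + 14/15)*1803 = (1 - 25/7 + 14/15)*1803 = -172/105*1803 = -103372/35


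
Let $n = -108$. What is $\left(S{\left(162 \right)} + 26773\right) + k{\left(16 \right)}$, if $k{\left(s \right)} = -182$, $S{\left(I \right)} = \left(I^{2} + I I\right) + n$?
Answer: $78971$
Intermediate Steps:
$S{\left(I \right)} = -108 + 2 I^{2}$ ($S{\left(I \right)} = \left(I^{2} + I I\right) - 108 = \left(I^{2} + I^{2}\right) - 108 = 2 I^{2} - 108 = -108 + 2 I^{2}$)
$\left(S{\left(162 \right)} + 26773\right) + k{\left(16 \right)} = \left(\left(-108 + 2 \cdot 162^{2}\right) + 26773\right) - 182 = \left(\left(-108 + 2 \cdot 26244\right) + 26773\right) - 182 = \left(\left(-108 + 52488\right) + 26773\right) - 182 = \left(52380 + 26773\right) - 182 = 79153 - 182 = 78971$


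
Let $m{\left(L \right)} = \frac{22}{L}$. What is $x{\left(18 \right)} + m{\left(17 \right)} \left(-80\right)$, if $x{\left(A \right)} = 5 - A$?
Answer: $- \frac{1981}{17} \approx -116.53$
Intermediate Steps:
$x{\left(18 \right)} + m{\left(17 \right)} \left(-80\right) = \left(5 - 18\right) + \frac{22}{17} \left(-80\right) = \left(5 - 18\right) + 22 \cdot \frac{1}{17} \left(-80\right) = -13 + \frac{22}{17} \left(-80\right) = -13 - \frac{1760}{17} = - \frac{1981}{17}$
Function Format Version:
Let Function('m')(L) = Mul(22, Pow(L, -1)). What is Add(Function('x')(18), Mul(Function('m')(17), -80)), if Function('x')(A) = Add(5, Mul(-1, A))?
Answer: Rational(-1981, 17) ≈ -116.53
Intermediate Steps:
Add(Function('x')(18), Mul(Function('m')(17), -80)) = Add(Add(5, Mul(-1, 18)), Mul(Mul(22, Pow(17, -1)), -80)) = Add(Add(5, -18), Mul(Mul(22, Rational(1, 17)), -80)) = Add(-13, Mul(Rational(22, 17), -80)) = Add(-13, Rational(-1760, 17)) = Rational(-1981, 17)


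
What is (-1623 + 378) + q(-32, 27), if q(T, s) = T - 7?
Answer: -1284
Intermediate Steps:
q(T, s) = -7 + T
(-1623 + 378) + q(-32, 27) = (-1623 + 378) + (-7 - 32) = -1245 - 39 = -1284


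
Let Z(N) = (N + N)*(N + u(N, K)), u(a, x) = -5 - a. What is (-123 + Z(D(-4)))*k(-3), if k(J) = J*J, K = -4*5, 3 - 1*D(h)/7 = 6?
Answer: 783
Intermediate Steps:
D(h) = -21 (D(h) = 21 - 7*6 = 21 - 42 = -21)
K = -20
k(J) = J**2
Z(N) = -10*N (Z(N) = (N + N)*(N + (-5 - N)) = (2*N)*(-5) = -10*N)
(-123 + Z(D(-4)))*k(-3) = (-123 - 10*(-21))*(-3)**2 = (-123 + 210)*9 = 87*9 = 783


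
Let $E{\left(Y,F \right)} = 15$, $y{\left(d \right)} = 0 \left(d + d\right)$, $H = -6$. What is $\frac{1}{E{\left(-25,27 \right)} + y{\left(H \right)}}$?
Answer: $\frac{1}{15} \approx 0.066667$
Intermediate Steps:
$y{\left(d \right)} = 0$ ($y{\left(d \right)} = 0 \cdot 2 d = 0$)
$\frac{1}{E{\left(-25,27 \right)} + y{\left(H \right)}} = \frac{1}{15 + 0} = \frac{1}{15}$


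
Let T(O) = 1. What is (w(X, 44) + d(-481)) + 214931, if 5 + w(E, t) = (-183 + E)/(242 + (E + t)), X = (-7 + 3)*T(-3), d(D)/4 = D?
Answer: 60066377/282 ≈ 2.1300e+5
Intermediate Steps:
d(D) = 4*D
X = -4 (X = (-7 + 3)*1 = -4*1 = -4)
w(E, t) = -5 + (-183 + E)/(242 + E + t) (w(E, t) = -5 + (-183 + E)/(242 + (E + t)) = -5 + (-183 + E)/(242 + E + t))
(w(X, 44) + d(-481)) + 214931 = ((-1393 - 5*44 - 4*(-4))/(242 - 4 + 44) + 4*(-481)) + 214931 = ((-1393 - 220 + 16)/282 - 1924) + 214931 = ((1/282)*(-1597) - 1924) + 214931 = (-1597/282 - 1924) + 214931 = -544165/282 + 214931 = 60066377/282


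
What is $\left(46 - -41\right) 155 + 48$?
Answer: $13533$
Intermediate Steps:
$\left(46 - -41\right) 155 + 48 = \left(46 + 41\right) 155 + 48 = 87 \cdot 155 + 48 = 13485 + 48 = 13533$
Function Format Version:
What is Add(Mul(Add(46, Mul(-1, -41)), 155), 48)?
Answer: 13533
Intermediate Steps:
Add(Mul(Add(46, Mul(-1, -41)), 155), 48) = Add(Mul(Add(46, 41), 155), 48) = Add(Mul(87, 155), 48) = Add(13485, 48) = 13533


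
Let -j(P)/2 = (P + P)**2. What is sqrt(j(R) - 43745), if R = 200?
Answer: I*sqrt(363745) ≈ 603.11*I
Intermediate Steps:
j(P) = -8*P**2 (j(P) = -2*(P + P)**2 = -2*4*P**2 = -8*P**2)
sqrt(j(R) - 43745) = sqrt(-8*200**2 - 43745) = sqrt(-8*40000 - 43745) = sqrt(-320000 - 43745) = sqrt(-363745) = I*sqrt(363745)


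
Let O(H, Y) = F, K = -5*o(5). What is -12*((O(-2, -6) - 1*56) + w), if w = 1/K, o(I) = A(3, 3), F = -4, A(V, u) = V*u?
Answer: 10804/15 ≈ 720.27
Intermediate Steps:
o(I) = 9 (o(I) = 3*3 = 9)
K = -45 (K = -5*9 = -45)
O(H, Y) = -4
w = -1/45 (w = 1/(-45) = -1/45 ≈ -0.022222)
-12*((O(-2, -6) - 1*56) + w) = -12*((-4 - 1*56) - 1/45) = -12*((-4 - 56) - 1/45) = -12*(-60 - 1/45) = -12*(-2701/45) = 10804/15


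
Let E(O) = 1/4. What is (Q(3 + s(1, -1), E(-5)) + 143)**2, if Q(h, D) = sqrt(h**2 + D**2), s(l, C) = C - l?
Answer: (572 + sqrt(17))**2/16 ≈ 20745.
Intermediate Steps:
E(O) = 1/4 (E(O) = 1*(1/4) = 1/4)
Q(h, D) = sqrt(D**2 + h**2)
(Q(3 + s(1, -1), E(-5)) + 143)**2 = (sqrt((1/4)**2 + (3 + (-1 - 1*1))**2) + 143)**2 = (sqrt(1/16 + (3 + (-1 - 1))**2) + 143)**2 = (sqrt(1/16 + (3 - 2)**2) + 143)**2 = (sqrt(1/16 + 1**2) + 143)**2 = (sqrt(1/16 + 1) + 143)**2 = (sqrt(17/16) + 143)**2 = (sqrt(17)/4 + 143)**2 = (143 + sqrt(17)/4)**2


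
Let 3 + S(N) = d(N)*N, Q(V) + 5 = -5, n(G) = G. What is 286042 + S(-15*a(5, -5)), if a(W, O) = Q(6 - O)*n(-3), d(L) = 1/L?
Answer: 286040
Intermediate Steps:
Q(V) = -10 (Q(V) = -5 - 5 = -10)
a(W, O) = 30 (a(W, O) = -10*(-3) = 30)
S(N) = -2 (S(N) = -3 + N/N = -3 + 1 = -2)
286042 + S(-15*a(5, -5)) = 286042 - 2 = 286040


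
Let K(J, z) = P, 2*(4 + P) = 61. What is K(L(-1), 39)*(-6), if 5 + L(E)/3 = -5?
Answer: -159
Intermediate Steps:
L(E) = -30 (L(E) = -15 + 3*(-5) = -15 - 15 = -30)
P = 53/2 (P = -4 + (½)*61 = -4 + 61/2 = 53/2 ≈ 26.500)
K(J, z) = 53/2
K(L(-1), 39)*(-6) = (53/2)*(-6) = -159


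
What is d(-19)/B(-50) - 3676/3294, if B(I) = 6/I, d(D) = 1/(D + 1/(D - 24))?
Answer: -913309/1347246 ≈ -0.67791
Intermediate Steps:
d(D) = 1/(D + 1/(-24 + D))
d(-19)/B(-50) - 3676/3294 = ((-24 - 19)/(1 + (-19)² - 24*(-19)))/((6/(-50))) - 3676/3294 = (-43/(1 + 361 + 456))/((6*(-1/50))) - 3676*1/3294 = (-43/818)/(-3/25) - 1838/1647 = ((1/818)*(-43))*(-25/3) - 1838/1647 = -43/818*(-25/3) - 1838/1647 = 1075/2454 - 1838/1647 = -913309/1347246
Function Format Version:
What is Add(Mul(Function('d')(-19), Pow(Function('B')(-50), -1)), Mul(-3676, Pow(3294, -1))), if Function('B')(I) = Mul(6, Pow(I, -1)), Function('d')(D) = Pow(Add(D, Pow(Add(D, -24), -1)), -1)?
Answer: Rational(-913309, 1347246) ≈ -0.67791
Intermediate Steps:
Function('d')(D) = Pow(Add(D, Pow(Add(-24, D), -1)), -1)
Add(Mul(Function('d')(-19), Pow(Function('B')(-50), -1)), Mul(-3676, Pow(3294, -1))) = Add(Mul(Mul(Pow(Add(1, Pow(-19, 2), Mul(-24, -19)), -1), Add(-24, -19)), Pow(Mul(6, Pow(-50, -1)), -1)), Mul(-3676, Pow(3294, -1))) = Add(Mul(Mul(Pow(Add(1, 361, 456), -1), -43), Pow(Mul(6, Rational(-1, 50)), -1)), Mul(-3676, Rational(1, 3294))) = Add(Mul(Mul(Pow(818, -1), -43), Pow(Rational(-3, 25), -1)), Rational(-1838, 1647)) = Add(Mul(Mul(Rational(1, 818), -43), Rational(-25, 3)), Rational(-1838, 1647)) = Add(Mul(Rational(-43, 818), Rational(-25, 3)), Rational(-1838, 1647)) = Add(Rational(1075, 2454), Rational(-1838, 1647)) = Rational(-913309, 1347246)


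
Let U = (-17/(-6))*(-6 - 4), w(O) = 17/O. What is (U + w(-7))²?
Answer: 417316/441 ≈ 946.29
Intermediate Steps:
U = -85/3 (U = -17*(-⅙)*(-10) = (17/6)*(-10) = -85/3 ≈ -28.333)
(U + w(-7))² = (-85/3 + 17/(-7))² = (-85/3 + 17*(-⅐))² = (-85/3 - 17/7)² = (-646/21)² = 417316/441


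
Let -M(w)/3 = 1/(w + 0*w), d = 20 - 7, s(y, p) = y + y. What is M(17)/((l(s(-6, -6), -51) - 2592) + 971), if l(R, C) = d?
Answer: 1/9112 ≈ 0.00010975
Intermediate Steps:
s(y, p) = 2*y
d = 13
l(R, C) = 13
M(w) = -3/w (M(w) = -3/(w + 0*w) = -3/(w + 0) = -3/w)
M(17)/((l(s(-6, -6), -51) - 2592) + 971) = (-3/17)/((13 - 2592) + 971) = (-3*1/17)/(-2579 + 971) = -3/17/(-1608) = -3/17*(-1/1608) = 1/9112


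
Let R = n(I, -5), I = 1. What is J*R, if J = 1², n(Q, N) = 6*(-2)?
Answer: -12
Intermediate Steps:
n(Q, N) = -12
R = -12
J = 1
J*R = 1*(-12) = -12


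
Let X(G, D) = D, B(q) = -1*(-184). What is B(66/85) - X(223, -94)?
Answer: 278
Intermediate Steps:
B(q) = 184
B(66/85) - X(223, -94) = 184 - 1*(-94) = 184 + 94 = 278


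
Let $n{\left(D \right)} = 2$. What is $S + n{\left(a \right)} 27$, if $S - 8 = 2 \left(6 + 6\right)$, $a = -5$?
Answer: $86$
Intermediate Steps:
$S = 32$ ($S = 8 + 2 \left(6 + 6\right) = 8 + 2 \cdot 12 = 8 + 24 = 32$)
$S + n{\left(a \right)} 27 = 32 + 2 \cdot 27 = 32 + 54 = 86$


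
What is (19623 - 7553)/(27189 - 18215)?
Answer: 6035/4487 ≈ 1.3450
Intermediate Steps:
(19623 - 7553)/(27189 - 18215) = 12070/8974 = 12070*(1/8974) = 6035/4487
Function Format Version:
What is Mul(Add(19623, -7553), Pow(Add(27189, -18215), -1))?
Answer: Rational(6035, 4487) ≈ 1.3450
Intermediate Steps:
Mul(Add(19623, -7553), Pow(Add(27189, -18215), -1)) = Mul(12070, Pow(8974, -1)) = Mul(12070, Rational(1, 8974)) = Rational(6035, 4487)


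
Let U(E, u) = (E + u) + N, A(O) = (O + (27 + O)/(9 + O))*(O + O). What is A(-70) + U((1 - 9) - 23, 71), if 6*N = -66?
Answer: 593549/61 ≈ 9730.3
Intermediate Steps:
N = -11 (N = (1/6)*(-66) = -11)
A(O) = 2*O*(O + (27 + O)/(9 + O)) (A(O) = (O + (27 + O)/(9 + O))*(2*O) = 2*O*(O + (27 + O)/(9 + O)))
U(E, u) = -11 + E + u (U(E, u) = (E + u) - 11 = -11 + E + u)
A(-70) + U((1 - 9) - 23, 71) = 2*(-70)*(27 + (-70)**2 + 10*(-70))/(9 - 70) + (-11 + ((1 - 9) - 23) + 71) = 2*(-70)*(27 + 4900 - 700)/(-61) + (-11 + (-8 - 23) + 71) = 2*(-70)*(-1/61)*4227 + (-11 - 31 + 71) = 591780/61 + 29 = 593549/61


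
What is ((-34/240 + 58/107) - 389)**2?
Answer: 24896297765161/164865600 ≈ 1.5101e+5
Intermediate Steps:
((-34/240 + 58/107) - 389)**2 = ((-34*1/240 + 58*(1/107)) - 389)**2 = ((-17/120 + 58/107) - 389)**2 = (5141/12840 - 389)**2 = (-4989619/12840)**2 = 24896297765161/164865600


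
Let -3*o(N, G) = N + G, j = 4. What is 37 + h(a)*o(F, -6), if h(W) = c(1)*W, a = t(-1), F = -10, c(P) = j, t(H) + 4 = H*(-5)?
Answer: 175/3 ≈ 58.333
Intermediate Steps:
t(H) = -4 - 5*H (t(H) = -4 + H*(-5) = -4 - 5*H)
c(P) = 4
o(N, G) = -G/3 - N/3 (o(N, G) = -(N + G)/3 = -(G + N)/3 = -G/3 - N/3)
a = 1 (a = -4 - 5*(-1) = -4 + 5 = 1)
h(W) = 4*W
37 + h(a)*o(F, -6) = 37 + (4*1)*(-1/3*(-6) - 1/3*(-10)) = 37 + 4*(2 + 10/3) = 37 + 4*(16/3) = 37 + 64/3 = 175/3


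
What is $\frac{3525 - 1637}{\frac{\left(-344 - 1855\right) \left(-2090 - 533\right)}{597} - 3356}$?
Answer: $\frac{375712}{1254815} \approx 0.29942$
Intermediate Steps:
$\frac{3525 - 1637}{\frac{\left(-344 - 1855\right) \left(-2090 - 533\right)}{597} - 3356} = \frac{1888}{\left(-2199\right) \left(-2623\right) \frac{1}{597} - 3356} = \frac{1888}{5767977 \cdot \frac{1}{597} - 3356} = \frac{1888}{\frac{1922659}{199} - 3356} = \frac{1888}{\frac{1254815}{199}} = 1888 \cdot \frac{199}{1254815} = \frac{375712}{1254815}$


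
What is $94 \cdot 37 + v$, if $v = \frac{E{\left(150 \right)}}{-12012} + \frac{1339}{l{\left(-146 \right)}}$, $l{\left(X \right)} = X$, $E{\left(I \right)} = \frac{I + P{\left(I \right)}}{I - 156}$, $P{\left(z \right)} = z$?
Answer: $\frac{760434086}{219219} \approx 3468.8$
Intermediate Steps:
$E{\left(I \right)} = \frac{2 I}{-156 + I}$ ($E{\left(I \right)} = \frac{I + I}{I - 156} = \frac{2 I}{-156 + I}$)
$v = - \frac{2009596}{219219}$ ($v = \frac{2 \cdot 150 \frac{1}{-156 + 150}}{-12012} + \frac{1339}{-146} = 2 \cdot 150 \frac{1}{-6} \left(- \frac{1}{12012}\right) + 1339 \left(- \frac{1}{146}\right) = 2 \cdot 150 \left(- \frac{1}{6}\right) \left(- \frac{1}{12012}\right) - \frac{1339}{146} = \left(-50\right) \left(- \frac{1}{12012}\right) - \frac{1339}{146} = \frac{25}{6006} - \frac{1339}{146} = - \frac{2009596}{219219} \approx -9.1671$)
$94 \cdot 37 + v = 94 \cdot 37 - \frac{2009596}{219219} = 3478 - \frac{2009596}{219219} = \frac{760434086}{219219}$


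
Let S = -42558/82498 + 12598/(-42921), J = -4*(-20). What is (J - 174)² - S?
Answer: 823427073995/93181491 ≈ 8836.8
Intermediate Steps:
J = 80
S = -75419519/93181491 (S = -42558*1/82498 + 12598*(-1/42921) = -21279/41249 - 12598/42921 = -75419519/93181491 ≈ -0.80938)
(J - 174)² - S = (80 - 174)² - 1*(-75419519/93181491) = (-94)² + 75419519/93181491 = 8836 + 75419519/93181491 = 823427073995/93181491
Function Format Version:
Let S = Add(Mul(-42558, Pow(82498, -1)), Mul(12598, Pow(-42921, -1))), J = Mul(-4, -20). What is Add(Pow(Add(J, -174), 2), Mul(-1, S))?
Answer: Rational(823427073995, 93181491) ≈ 8836.8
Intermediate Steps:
J = 80
S = Rational(-75419519, 93181491) (S = Add(Mul(-42558, Rational(1, 82498)), Mul(12598, Rational(-1, 42921))) = Add(Rational(-21279, 41249), Rational(-12598, 42921)) = Rational(-75419519, 93181491) ≈ -0.80938)
Add(Pow(Add(J, -174), 2), Mul(-1, S)) = Add(Pow(Add(80, -174), 2), Mul(-1, Rational(-75419519, 93181491))) = Add(Pow(-94, 2), Rational(75419519, 93181491)) = Add(8836, Rational(75419519, 93181491)) = Rational(823427073995, 93181491)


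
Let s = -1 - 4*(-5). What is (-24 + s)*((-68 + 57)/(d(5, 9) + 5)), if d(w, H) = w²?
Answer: 11/6 ≈ 1.8333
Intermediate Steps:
s = 19 (s = -1 + 20 = 19)
(-24 + s)*((-68 + 57)/(d(5, 9) + 5)) = (-24 + 19)*((-68 + 57)/(5² + 5)) = -(-55)/(25 + 5) = -(-55)/30 = -5*(-11/30) = 11/6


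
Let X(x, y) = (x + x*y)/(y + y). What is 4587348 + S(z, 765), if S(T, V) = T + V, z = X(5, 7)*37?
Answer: 32117531/7 ≈ 4.5882e+6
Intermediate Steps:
X(x, y) = (x + x*y)/(2*y) (X(x, y) = (x + x*y)/((2*y)) = (x + x*y)*(1/(2*y)) = (x + x*y)/(2*y))
z = 740/7 (z = ((½)*5*(1 + 7)/7)*37 = ((½)*5*(⅐)*8)*37 = (20/7)*37 = 740/7 ≈ 105.71)
4587348 + S(z, 765) = 4587348 + (740/7 + 765) = 4587348 + 6095/7 = 32117531/7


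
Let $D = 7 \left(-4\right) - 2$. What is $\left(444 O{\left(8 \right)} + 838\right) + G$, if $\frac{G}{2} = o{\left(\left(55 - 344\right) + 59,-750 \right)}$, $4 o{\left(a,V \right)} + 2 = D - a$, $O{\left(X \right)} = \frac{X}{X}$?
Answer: $1381$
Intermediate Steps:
$D = -30$ ($D = -28 - 2 = -30$)
$O{\left(X \right)} = 1$
$o{\left(a,V \right)} = -8 - \frac{a}{4}$ ($o{\left(a,V \right)} = - \frac{1}{2} + \frac{-30 - a}{4} = - \frac{1}{2} - \left(\frac{15}{2} + \frac{a}{4}\right) = -8 - \frac{a}{4}$)
$G = 99$ ($G = 2 \left(-8 - \frac{\left(55 - 344\right) + 59}{4}\right) = 2 \left(-8 - \frac{-289 + 59}{4}\right) = 2 \left(-8 - - \frac{115}{2}\right) = 2 \left(-8 + \frac{115}{2}\right) = 2 \cdot \frac{99}{2} = 99$)
$\left(444 O{\left(8 \right)} + 838\right) + G = \left(444 \cdot 1 + 838\right) + 99 = \left(444 + 838\right) + 99 = 1282 + 99 = 1381$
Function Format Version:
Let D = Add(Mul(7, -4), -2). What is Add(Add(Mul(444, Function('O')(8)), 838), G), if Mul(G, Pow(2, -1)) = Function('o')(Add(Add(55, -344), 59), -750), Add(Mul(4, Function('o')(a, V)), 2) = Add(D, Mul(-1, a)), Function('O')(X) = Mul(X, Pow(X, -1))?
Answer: 1381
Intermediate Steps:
D = -30 (D = Add(-28, -2) = -30)
Function('O')(X) = 1
Function('o')(a, V) = Add(-8, Mul(Rational(-1, 4), a)) (Function('o')(a, V) = Add(Rational(-1, 2), Mul(Rational(1, 4), Add(-30, Mul(-1, a)))) = Add(Rational(-1, 2), Add(Rational(-15, 2), Mul(Rational(-1, 4), a))) = Add(-8, Mul(Rational(-1, 4), a)))
G = 99 (G = Mul(2, Add(-8, Mul(Rational(-1, 4), Add(Add(55, -344), 59)))) = Mul(2, Add(-8, Mul(Rational(-1, 4), Add(-289, 59)))) = Mul(2, Add(-8, Mul(Rational(-1, 4), -230))) = Mul(2, Add(-8, Rational(115, 2))) = Mul(2, Rational(99, 2)) = 99)
Add(Add(Mul(444, Function('O')(8)), 838), G) = Add(Add(Mul(444, 1), 838), 99) = Add(Add(444, 838), 99) = Add(1282, 99) = 1381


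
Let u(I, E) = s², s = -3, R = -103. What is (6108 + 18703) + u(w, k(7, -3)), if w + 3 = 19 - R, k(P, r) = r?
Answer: 24820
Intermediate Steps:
w = 119 (w = -3 + (19 - 1*(-103)) = -3 + (19 + 103) = -3 + 122 = 119)
u(I, E) = 9 (u(I, E) = (-3)² = 9)
(6108 + 18703) + u(w, k(7, -3)) = (6108 + 18703) + 9 = 24811 + 9 = 24820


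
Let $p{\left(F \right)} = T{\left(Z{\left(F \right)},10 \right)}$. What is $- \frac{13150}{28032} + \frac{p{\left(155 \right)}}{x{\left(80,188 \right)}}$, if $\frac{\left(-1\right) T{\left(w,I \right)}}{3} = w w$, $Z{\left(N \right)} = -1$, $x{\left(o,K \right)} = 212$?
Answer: $- \frac{358987}{742848} \approx -0.48326$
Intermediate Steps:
$T{\left(w,I \right)} = - 3 w^{2}$ ($T{\left(w,I \right)} = - 3 w w = - 3 w^{2}$)
$p{\left(F \right)} = -3$ ($p{\left(F \right)} = - 3 \left(-1\right)^{2} = \left(-3\right) 1 = -3$)
$- \frac{13150}{28032} + \frac{p{\left(155 \right)}}{x{\left(80,188 \right)}} = - \frac{13150}{28032} - \frac{3}{212} = \left(-13150\right) \frac{1}{28032} - \frac{3}{212} = - \frac{6575}{14016} - \frac{3}{212} = - \frac{358987}{742848}$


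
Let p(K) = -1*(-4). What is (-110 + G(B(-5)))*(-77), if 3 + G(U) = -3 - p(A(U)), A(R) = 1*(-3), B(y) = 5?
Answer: 9240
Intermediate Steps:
A(R) = -3
p(K) = 4
G(U) = -10 (G(U) = -3 + (-3 - 1*4) = -3 + (-3 - 4) = -3 - 7 = -10)
(-110 + G(B(-5)))*(-77) = (-110 - 10)*(-77) = -120*(-77) = 9240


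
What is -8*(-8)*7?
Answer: 448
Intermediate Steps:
-8*(-8)*7 = 64*7 = 448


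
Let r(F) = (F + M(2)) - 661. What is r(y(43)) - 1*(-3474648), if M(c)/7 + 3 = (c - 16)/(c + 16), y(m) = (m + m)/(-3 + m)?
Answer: 625313287/180 ≈ 3.4740e+6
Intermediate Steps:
y(m) = 2*m/(-3 + m) (y(m) = (2*m)/(-3 + m) = 2*m/(-3 + m))
M(c) = -21 + 7*(-16 + c)/(16 + c) (M(c) = -21 + 7*((c - 16)/(c + 16)) = -21 + 7*((-16 + c)/(16 + c)) = -21 + 7*(-16 + c)/(16 + c))
r(F) = -6187/9 + F (r(F) = (F + 14*(-32 - 1*2)/(16 + 2)) - 661 = (F + 14*(-32 - 2)/18) - 661 = (F + 14*(1/18)*(-34)) - 661 = (F - 238/9) - 661 = (-238/9 + F) - 661 = -6187/9 + F)
r(y(43)) - 1*(-3474648) = (-6187/9 + 2*43/(-3 + 43)) - 1*(-3474648) = (-6187/9 + 2*43/40) + 3474648 = (-6187/9 + 2*43*(1/40)) + 3474648 = (-6187/9 + 43/20) + 3474648 = -123353/180 + 3474648 = 625313287/180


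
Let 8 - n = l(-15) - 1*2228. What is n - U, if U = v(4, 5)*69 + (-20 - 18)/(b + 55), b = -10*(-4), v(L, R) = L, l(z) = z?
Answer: 9877/5 ≈ 1975.4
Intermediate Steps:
b = 40
U = 1378/5 (U = 4*69 + (-20 - 18)/(40 + 55) = 276 - 38/95 = 276 - 38*1/95 = 276 - ⅖ = 1378/5 ≈ 275.60)
n = 2251 (n = 8 - (-15 - 1*2228) = 8 - (-15 - 2228) = 8 - 1*(-2243) = 8 + 2243 = 2251)
n - U = 2251 - 1*1378/5 = 2251 - 1378/5 = 9877/5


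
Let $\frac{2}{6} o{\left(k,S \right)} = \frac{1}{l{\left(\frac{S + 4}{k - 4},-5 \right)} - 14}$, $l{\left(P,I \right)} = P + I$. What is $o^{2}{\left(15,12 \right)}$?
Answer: $\frac{1089}{37249} \approx 0.029236$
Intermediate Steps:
$l{\left(P,I \right)} = I + P$
$o{\left(k,S \right)} = \frac{3}{-19 + \frac{4 + S}{-4 + k}}$ ($o{\left(k,S \right)} = \frac{3}{\left(-5 + \frac{S + 4}{k - 4}\right) - 14} = \frac{3}{\left(-5 + \frac{4 + S}{-4 + k}\right) - 14} = \frac{3}{-19 + \frac{4 + S}{-4 + k}}$)
$o^{2}{\left(15,12 \right)} = \left(\frac{3 \left(-4 + 15\right)}{80 + 12 - 285}\right)^{2} = \left(3 \frac{1}{80 + 12 - 285} \cdot 11\right)^{2} = \left(3 \frac{1}{-193} \cdot 11\right)^{2} = \left(3 \left(- \frac{1}{193}\right) 11\right)^{2} = \left(- \frac{33}{193}\right)^{2} = \frac{1089}{37249}$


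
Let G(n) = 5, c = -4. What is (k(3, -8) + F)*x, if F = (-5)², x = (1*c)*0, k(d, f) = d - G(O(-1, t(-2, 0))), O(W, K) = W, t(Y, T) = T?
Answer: 0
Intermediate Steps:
k(d, f) = -5 + d (k(d, f) = d - 1*5 = d - 5 = -5 + d)
x = 0 (x = (1*(-4))*0 = -4*0 = 0)
F = 25
(k(3, -8) + F)*x = ((-5 + 3) + 25)*0 = (-2 + 25)*0 = 23*0 = 0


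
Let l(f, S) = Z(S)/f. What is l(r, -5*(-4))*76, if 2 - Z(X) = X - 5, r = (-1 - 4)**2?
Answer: -988/25 ≈ -39.520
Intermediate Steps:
r = 25 (r = (-5)**2 = 25)
Z(X) = 7 - X (Z(X) = 2 - (X - 5) = 2 - (-5 + X) = 2 + (5 - X) = 7 - X)
l(f, S) = (7 - S)/f
l(r, -5*(-4))*76 = ((7 - (-5)*(-4))/25)*76 = ((7 - 1*20)/25)*76 = ((7 - 20)/25)*76 = ((1/25)*(-13))*76 = -13/25*76 = -988/25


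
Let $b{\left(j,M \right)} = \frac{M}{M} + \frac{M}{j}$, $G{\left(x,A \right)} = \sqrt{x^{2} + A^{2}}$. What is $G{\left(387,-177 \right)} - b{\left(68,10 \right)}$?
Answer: $- \frac{39}{34} + 3 \sqrt{20122} \approx 424.41$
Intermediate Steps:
$G{\left(x,A \right)} = \sqrt{A^{2} + x^{2}}$
$b{\left(j,M \right)} = 1 + \frac{M}{j}$
$G{\left(387,-177 \right)} - b{\left(68,10 \right)} = \sqrt{\left(-177\right)^{2} + 387^{2}} - \frac{10 + 68}{68} = \sqrt{31329 + 149769} - \frac{1}{68} \cdot 78 = \sqrt{181098} - \frac{39}{34} = 3 \sqrt{20122} - \frac{39}{34} = - \frac{39}{34} + 3 \sqrt{20122}$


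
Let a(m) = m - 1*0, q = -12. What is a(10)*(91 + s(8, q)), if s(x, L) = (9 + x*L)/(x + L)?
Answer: 2255/2 ≈ 1127.5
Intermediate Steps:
a(m) = m (a(m) = m + 0 = m)
s(x, L) = (9 + L*x)/(L + x)
a(10)*(91 + s(8, q)) = 10*(91 + (9 - 12*8)/(-12 + 8)) = 10*(91 + (9 - 96)/(-4)) = 10*(91 - ¼*(-87)) = 10*(91 + 87/4) = 10*(451/4) = 2255/2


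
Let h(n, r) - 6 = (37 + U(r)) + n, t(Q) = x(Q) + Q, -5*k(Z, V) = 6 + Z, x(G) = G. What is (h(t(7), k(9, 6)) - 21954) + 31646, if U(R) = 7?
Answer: 9756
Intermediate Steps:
k(Z, V) = -6/5 - Z/5 (k(Z, V) = -(6 + Z)/5 = -6/5 - Z/5)
t(Q) = 2*Q (t(Q) = Q + Q = 2*Q)
h(n, r) = 50 + n (h(n, r) = 6 + ((37 + 7) + n) = 6 + (44 + n) = 50 + n)
(h(t(7), k(9, 6)) - 21954) + 31646 = ((50 + 2*7) - 21954) + 31646 = ((50 + 14) - 21954) + 31646 = (64 - 21954) + 31646 = -21890 + 31646 = 9756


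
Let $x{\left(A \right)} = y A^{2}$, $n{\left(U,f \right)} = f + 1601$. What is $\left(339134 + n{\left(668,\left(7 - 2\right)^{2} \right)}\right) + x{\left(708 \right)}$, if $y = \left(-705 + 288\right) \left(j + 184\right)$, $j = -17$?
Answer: $-34907182936$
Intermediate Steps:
$n{\left(U,f \right)} = 1601 + f$
$y = -69639$ ($y = \left(-705 + 288\right) \left(-17 + 184\right) = \left(-417\right) 167 = -69639$)
$x{\left(A \right)} = - 69639 A^{2}$
$\left(339134 + n{\left(668,\left(7 - 2\right)^{2} \right)}\right) + x{\left(708 \right)} = \left(339134 + \left(1601 + \left(7 - 2\right)^{2}\right)\right) - 69639 \cdot 708^{2} = \left(339134 + \left(1601 + 5^{2}\right)\right) - 34907523696 = \left(339134 + \left(1601 + 25\right)\right) - 34907523696 = \left(339134 + 1626\right) - 34907523696 = 340760 - 34907523696 = -34907182936$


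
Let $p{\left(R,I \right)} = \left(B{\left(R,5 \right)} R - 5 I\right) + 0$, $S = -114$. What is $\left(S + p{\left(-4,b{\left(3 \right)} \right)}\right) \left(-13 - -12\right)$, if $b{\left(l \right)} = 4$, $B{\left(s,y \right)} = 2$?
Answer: $142$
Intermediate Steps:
$p{\left(R,I \right)} = - 5 I + 2 R$ ($p{\left(R,I \right)} = \left(2 R - 5 I\right) + 0 = \left(- 5 I + 2 R\right) + 0 = - 5 I + 2 R$)
$\left(S + p{\left(-4,b{\left(3 \right)} \right)}\right) \left(-13 - -12\right) = \left(-114 + \left(\left(-5\right) 4 + 2 \left(-4\right)\right)\right) \left(-13 - -12\right) = \left(-114 - 28\right) \left(-13 + 12\right) = \left(-114 - 28\right) \left(-1\right) = \left(-142\right) \left(-1\right) = 142$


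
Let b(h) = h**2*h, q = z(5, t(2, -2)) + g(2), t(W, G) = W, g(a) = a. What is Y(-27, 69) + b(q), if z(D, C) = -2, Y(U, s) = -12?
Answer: -12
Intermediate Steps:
q = 0 (q = -2 + 2 = 0)
b(h) = h**3
Y(-27, 69) + b(q) = -12 + 0**3 = -12 + 0 = -12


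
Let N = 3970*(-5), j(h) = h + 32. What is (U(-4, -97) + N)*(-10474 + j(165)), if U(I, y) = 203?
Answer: 201912219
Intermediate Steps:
j(h) = 32 + h
N = -19850
(U(-4, -97) + N)*(-10474 + j(165)) = (203 - 19850)*(-10474 + (32 + 165)) = -19647*(-10474 + 197) = -19647*(-10277) = 201912219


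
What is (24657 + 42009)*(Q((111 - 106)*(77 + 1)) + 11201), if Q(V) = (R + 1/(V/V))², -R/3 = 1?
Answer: 746992530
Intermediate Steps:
R = -3 (R = -3*1 = -3)
Q(V) = 4 (Q(V) = (-3 + 1/(V/V))² = (-3 + 1/1)² = (-3 + 1)² = (-2)² = 4)
(24657 + 42009)*(Q((111 - 106)*(77 + 1)) + 11201) = (24657 + 42009)*(4 + 11201) = 66666*11205 = 746992530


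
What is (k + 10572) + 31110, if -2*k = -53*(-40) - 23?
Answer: 81267/2 ≈ 40634.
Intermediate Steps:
k = -2097/2 (k = -(-53*(-40) - 23)/2 = -(2120 - 23)/2 = -½*2097 = -2097/2 ≈ -1048.5)
(k + 10572) + 31110 = (-2097/2 + 10572) + 31110 = 19047/2 + 31110 = 81267/2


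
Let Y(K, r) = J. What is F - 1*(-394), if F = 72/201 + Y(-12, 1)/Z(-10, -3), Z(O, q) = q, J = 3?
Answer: 26355/67 ≈ 393.36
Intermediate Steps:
Y(K, r) = 3
F = -43/67 (F = 72/201 + 3/(-3) = 72*(1/201) + 3*(-⅓) = 24/67 - 1 = -43/67 ≈ -0.64179)
F - 1*(-394) = -43/67 - 1*(-394) = -43/67 + 394 = 26355/67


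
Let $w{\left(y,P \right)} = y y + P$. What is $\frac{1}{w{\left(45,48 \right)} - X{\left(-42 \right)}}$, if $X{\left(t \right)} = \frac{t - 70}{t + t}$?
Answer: $\frac{3}{6215} \approx 0.0004827$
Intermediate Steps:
$w{\left(y,P \right)} = P + y^{2}$ ($w{\left(y,P \right)} = y^{2} + P = P + y^{2}$)
$X{\left(t \right)} = \frac{-70 + t}{2 t}$
$\frac{1}{w{\left(45,48 \right)} - X{\left(-42 \right)}} = \frac{1}{\left(48 + 45^{2}\right) - \frac{-70 - 42}{2 \left(-42\right)}} = \frac{1}{\left(48 + 2025\right) - \frac{1}{2} \left(- \frac{1}{42}\right) \left(-112\right)} = \frac{1}{2073 - \frac{4}{3}} = \frac{1}{\frac{6215}{3}} = \frac{3}{6215}$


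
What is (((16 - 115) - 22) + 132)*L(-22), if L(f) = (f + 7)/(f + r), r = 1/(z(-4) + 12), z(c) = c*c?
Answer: 308/41 ≈ 7.5122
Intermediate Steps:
z(c) = c**2
r = 1/28 (r = 1/((-4)**2 + 12) = 1/(16 + 12) = 1/28 ≈ 0.035714)
L(f) = (7 + f)/(1/28 + f) (L(f) = (f + 7)/(f + 1/28) = (7 + f)/(1/28 + f))
(((16 - 115) - 22) + 132)*L(-22) = (((16 - 115) - 22) + 132)*(28*(7 - 22)/(1 + 28*(-22))) = ((-99 - 22) + 132)*(28*(-15)/(1 - 616)) = (-121 + 132)*(28*(-15)/(-615)) = 11*(28*(-1/615)*(-15)) = 11*(28/41) = 308/41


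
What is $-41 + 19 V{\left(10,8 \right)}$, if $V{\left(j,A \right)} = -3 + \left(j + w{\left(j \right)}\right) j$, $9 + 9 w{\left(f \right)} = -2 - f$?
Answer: $\frac{4076}{3} \approx 1358.7$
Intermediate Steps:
$w{\left(f \right)} = - \frac{11}{9} - \frac{f}{9}$ ($w{\left(f \right)} = -1 + \frac{-2 - f}{9} = -1 - \left(\frac{2}{9} + \frac{f}{9}\right) = - \frac{11}{9} - \frac{f}{9}$)
$V{\left(j,A \right)} = -3 + j \left(- \frac{11}{9} + \frac{8 j}{9}\right)$ ($V{\left(j,A \right)} = -3 + \left(j - \left(\frac{11}{9} + \frac{j}{9}\right)\right) j = -3 + \left(- \frac{11}{9} + \frac{8 j}{9}\right) j = -3 + j \left(- \frac{11}{9} + \frac{8 j}{9}\right)$)
$-41 + 19 V{\left(10,8 \right)} = -41 + 19 \left(-3 - \frac{110}{9} + \frac{8 \cdot 10^{2}}{9}\right) = -41 + 19 \left(-3 - \frac{110}{9} + \frac{8}{9} \cdot 100\right) = -41 + 19 \left(-3 - \frac{110}{9} + \frac{800}{9}\right) = -41 + 19 \cdot \frac{221}{3} = -41 + \frac{4199}{3} = \frac{4076}{3}$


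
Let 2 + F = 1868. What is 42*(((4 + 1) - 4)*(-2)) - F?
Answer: -1950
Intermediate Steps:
F = 1866 (F = -2 + 1868 = 1866)
42*(((4 + 1) - 4)*(-2)) - F = 42*(((4 + 1) - 4)*(-2)) - 1*1866 = 42*((5 - 4)*(-2)) - 1866 = 42*(1*(-2)) - 1866 = 42*(-2) - 1866 = -84 - 1866 = -1950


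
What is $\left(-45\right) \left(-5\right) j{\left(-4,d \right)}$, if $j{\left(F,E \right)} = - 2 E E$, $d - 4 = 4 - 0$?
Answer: $-28800$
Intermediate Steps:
$d = 8$ ($d = 4 + \left(4 - 0\right) = 4 + \left(4 + 0\right) = 4 + 4 = 8$)
$j{\left(F,E \right)} = - 2 E^{2}$
$\left(-45\right) \left(-5\right) j{\left(-4,d \right)} = \left(-45\right) \left(-5\right) \left(- 2 \cdot 8^{2}\right) = 225 \left(\left(-2\right) 64\right) = 225 \left(-128\right) = -28800$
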